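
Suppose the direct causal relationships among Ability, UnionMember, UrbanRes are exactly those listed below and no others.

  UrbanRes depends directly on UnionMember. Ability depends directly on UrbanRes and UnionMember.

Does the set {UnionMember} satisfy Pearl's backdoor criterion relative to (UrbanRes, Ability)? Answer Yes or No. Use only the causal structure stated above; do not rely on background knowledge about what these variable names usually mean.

Yes

Backdoor paths from UrbanRes to Ability (paths whose first edge points into UrbanRes):
  P1: UrbanRes <- UnionMember -> Ability
Condition 1 (no descendant of UrbanRes in the set): holds — descendants of UrbanRes are {Ability}; none are in {UnionMember}.
Condition 2 (every backdoor path blocked by {UnionMember}):
  P1: blocked at fork node UnionMember ∈ conditioning set.
{UnionMember} satisfies the backdoor criterion.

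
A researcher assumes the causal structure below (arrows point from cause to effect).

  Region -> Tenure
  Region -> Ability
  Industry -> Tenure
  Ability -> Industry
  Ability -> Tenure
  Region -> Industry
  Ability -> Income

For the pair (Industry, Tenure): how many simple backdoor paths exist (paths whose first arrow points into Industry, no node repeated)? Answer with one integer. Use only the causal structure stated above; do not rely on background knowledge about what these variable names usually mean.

4

A backdoor path from Industry to Tenure is any simple undirected path whose first edge points into Industry (i.e. leaves Industry via a parent).
Parents of Industry: {Ability, Region}.
Enumerating:
  P1: Industry <- Region -> Ability -> Tenure
  P2: Industry <- Region -> Tenure
  P3: Industry <- Ability <- Region -> Tenure
  P4: Industry <- Ability -> Tenure
That exhausts the simple backdoor paths. Count: 4.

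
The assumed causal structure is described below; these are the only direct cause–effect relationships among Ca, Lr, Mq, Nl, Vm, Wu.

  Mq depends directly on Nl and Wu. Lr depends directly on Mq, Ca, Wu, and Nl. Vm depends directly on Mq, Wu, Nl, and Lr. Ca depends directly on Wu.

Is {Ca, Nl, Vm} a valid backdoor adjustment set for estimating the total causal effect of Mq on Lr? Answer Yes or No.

No

Backdoor paths from Mq to Lr (paths whose first edge points into Mq):
  P1: Mq <- Wu -> Ca -> Lr
  P2: Mq <- Wu -> Lr
  P3: Mq <- Wu -> Vm <- Nl -> Lr
  P4: Mq <- Wu -> Vm <- Lr
  P5: Mq <- Nl -> Lr
  P6: Mq <- Nl -> Vm <- Wu -> Ca -> Lr
  P7: Mq <- Nl -> Vm <- Wu -> Lr
  P8: Mq <- Nl -> Vm <- Lr
Condition 1 (no descendant of Mq in the set): FAILS — Vm is a descendant of Mq.
Condition 2 (every backdoor path blocked by {Ca, Nl, Vm}):
  P1: blocked at chain node Ca ∈ conditioning set.
  P2: open — no interior node is in the conditioning set.
  P3: blocked at fork node Nl ∈ conditioning set.
  P4: open — collider(s) Vm are conditioned on (or have a conditioned descendant) and no non-collider on the path is in the set.
  P5: blocked at fork node Nl ∈ conditioning set.
  P6: blocked at fork node Nl ∈ conditioning set.
  P7: blocked at fork node Nl ∈ conditioning set.
  P8: blocked at fork node Nl ∈ conditioning set.
{Ca, Nl, Vm} does not satisfy the backdoor criterion.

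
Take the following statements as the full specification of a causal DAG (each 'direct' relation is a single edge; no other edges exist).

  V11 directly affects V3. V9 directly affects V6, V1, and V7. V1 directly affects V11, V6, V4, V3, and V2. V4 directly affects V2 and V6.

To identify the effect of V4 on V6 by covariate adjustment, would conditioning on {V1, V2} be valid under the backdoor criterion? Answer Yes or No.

No

Backdoor paths from V4 to V6 (paths whose first edge points into V4):
  P1: V4 <- V1 <- V9 -> V6
  P2: V4 <- V1 -> V6
Condition 1 (no descendant of V4 in the set): FAILS — V2 is a descendant of V4.
Condition 2 (every backdoor path blocked by {V1, V2}):
  P1: blocked at chain node V1 ∈ conditioning set.
  P2: blocked at fork node V1 ∈ conditioning set.
{V1, V2} does not satisfy the backdoor criterion.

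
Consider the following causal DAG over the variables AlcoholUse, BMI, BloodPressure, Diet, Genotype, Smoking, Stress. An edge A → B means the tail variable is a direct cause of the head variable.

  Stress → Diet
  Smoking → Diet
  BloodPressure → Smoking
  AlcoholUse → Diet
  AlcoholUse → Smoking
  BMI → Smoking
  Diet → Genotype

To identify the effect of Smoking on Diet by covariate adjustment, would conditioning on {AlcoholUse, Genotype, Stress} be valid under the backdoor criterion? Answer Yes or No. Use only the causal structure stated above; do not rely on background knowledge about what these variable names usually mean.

No

Backdoor paths from Smoking to Diet (paths whose first edge points into Smoking):
  P1: Smoking <- AlcoholUse -> Diet
Condition 1 (no descendant of Smoking in the set): FAILS — Genotype is a descendant of Smoking.
Condition 2 (every backdoor path blocked by {AlcoholUse, Genotype, Stress}):
  P1: blocked at fork node AlcoholUse ∈ conditioning set.
{AlcoholUse, Genotype, Stress} does not satisfy the backdoor criterion.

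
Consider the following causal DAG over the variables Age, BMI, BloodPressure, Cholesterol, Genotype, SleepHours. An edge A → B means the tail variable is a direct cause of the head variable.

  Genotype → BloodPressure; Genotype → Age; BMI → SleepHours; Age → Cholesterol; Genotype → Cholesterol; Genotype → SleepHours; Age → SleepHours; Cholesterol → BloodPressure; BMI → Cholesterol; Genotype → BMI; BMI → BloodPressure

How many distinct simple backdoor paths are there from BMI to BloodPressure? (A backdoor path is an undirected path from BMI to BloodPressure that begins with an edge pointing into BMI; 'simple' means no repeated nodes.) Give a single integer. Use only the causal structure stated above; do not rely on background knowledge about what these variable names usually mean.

4

A backdoor path from BMI to BloodPressure is any simple undirected path whose first edge points into BMI (i.e. leaves BMI via a parent).
Parents of BMI: {Genotype}.
Enumerating:
  P1: BMI <- Genotype -> Age -> Cholesterol -> BloodPressure
  P2: BMI <- Genotype -> SleepHours <- Age -> Cholesterol -> BloodPressure
  P3: BMI <- Genotype -> Cholesterol -> BloodPressure
  P4: BMI <- Genotype -> BloodPressure
That exhausts the simple backdoor paths. Count: 4.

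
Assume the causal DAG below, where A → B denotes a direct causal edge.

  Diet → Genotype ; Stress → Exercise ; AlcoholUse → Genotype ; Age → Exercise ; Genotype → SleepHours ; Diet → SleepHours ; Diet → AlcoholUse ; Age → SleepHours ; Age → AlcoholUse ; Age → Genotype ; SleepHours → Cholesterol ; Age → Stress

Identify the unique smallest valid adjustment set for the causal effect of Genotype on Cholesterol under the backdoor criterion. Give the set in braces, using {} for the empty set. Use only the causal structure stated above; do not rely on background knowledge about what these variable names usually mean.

Variables eligible for adjustment (non-descendants of Genotype, excluding Genotype and Cholesterol): {Age, AlcoholUse, Diet, Exercise, Stress}.
Backdoor paths from Genotype to Cholesterol:
  P1: Genotype <- Age -> AlcoholUse <- Diet -> SleepHours -> Cholesterol
  P2: Genotype <- Age -> SleepHours -> Cholesterol
  P3: Genotype <- Diet -> AlcoholUse <- Age -> SleepHours -> Cholesterol
  P4: Genotype <- Diet -> SleepHours -> Cholesterol
  P5: Genotype <- AlcoholUse <- Age -> SleepHours -> Cholesterol
  P6: Genotype <- AlcoholUse <- Diet -> SleepHours -> Cholesterol
The empty set is not sufficient: P2 (Genotype <- Age -> SleepHours -> Cholesterol) has no collider blocking it and no conditioned non-collider, so it is open.
Try {Age, Diet}:
  P1: blocked at fork node Age ∈ conditioning set.
  P2: blocked at fork node Age ∈ conditioning set.
  P3: blocked at fork node Diet ∈ conditioning set.
  P4: blocked at fork node Diet ∈ conditioning set.
  P5: blocked at fork node Age ∈ conditioning set.
  P6: blocked at fork node Diet ∈ conditioning set.
{Age, Diet} contains no descendant of Genotype and blocks every backdoor path.
Every element of {Age, Diet} is needed (dropping Age leaves P2 open; dropping Diet leaves P4 open), so no proper subset is valid.
Among all size-2 subsets of the eligible variables, only {Age, Diet} blocks every backdoor path, so it is the unique smallest valid adjustment set.

{Age, Diet}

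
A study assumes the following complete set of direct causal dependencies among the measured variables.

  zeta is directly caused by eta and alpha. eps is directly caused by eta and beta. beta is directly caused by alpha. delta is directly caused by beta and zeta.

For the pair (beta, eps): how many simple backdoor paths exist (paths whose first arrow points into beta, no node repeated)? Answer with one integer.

1

A backdoor path from beta to eps is any simple undirected path whose first edge points into beta (i.e. leaves beta via a parent).
Parents of beta: {alpha}.
Enumerating:
  P1: beta <- alpha -> zeta <- eta -> eps
That exhausts the simple backdoor paths. Count: 1.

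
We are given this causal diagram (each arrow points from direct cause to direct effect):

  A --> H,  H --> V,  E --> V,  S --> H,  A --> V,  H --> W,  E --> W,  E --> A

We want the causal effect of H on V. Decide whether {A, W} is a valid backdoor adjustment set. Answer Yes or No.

Backdoor paths from H to V (paths whose first edge points into H):
  P1: H <- A <- E -> V
  P2: H <- A -> V
Condition 1 (no descendant of H in the set): FAILS — W is a descendant of H.
Condition 2 (every backdoor path blocked by {A, W}):
  P1: blocked at chain node A ∈ conditioning set.
  P2: blocked at fork node A ∈ conditioning set.
{A, W} does not satisfy the backdoor criterion.

No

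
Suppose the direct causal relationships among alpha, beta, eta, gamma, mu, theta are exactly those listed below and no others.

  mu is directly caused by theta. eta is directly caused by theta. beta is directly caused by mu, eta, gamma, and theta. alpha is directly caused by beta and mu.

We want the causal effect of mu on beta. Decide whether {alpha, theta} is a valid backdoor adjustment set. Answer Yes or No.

No

Backdoor paths from mu to beta (paths whose first edge points into mu):
  P1: mu <- theta -> eta -> beta
  P2: mu <- theta -> beta
Condition 1 (no descendant of mu in the set): FAILS — alpha is a descendant of mu.
Condition 2 (every backdoor path blocked by {alpha, theta}):
  P1: blocked at fork node theta ∈ conditioning set.
  P2: blocked at fork node theta ∈ conditioning set.
{alpha, theta} does not satisfy the backdoor criterion.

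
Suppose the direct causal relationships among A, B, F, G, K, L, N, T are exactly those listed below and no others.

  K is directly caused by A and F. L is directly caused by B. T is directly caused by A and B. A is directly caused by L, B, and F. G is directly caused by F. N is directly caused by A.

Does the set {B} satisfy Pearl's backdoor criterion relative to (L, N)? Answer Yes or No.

Yes

Backdoor paths from L to N (paths whose first edge points into L):
  P1: L <- B -> A -> N
  P2: L <- B -> T <- A -> N
Condition 1 (no descendant of L in the set): holds — descendants of L are {A, K, N, T}; none are in {B}.
Condition 2 (every backdoor path blocked by {B}):
  P1: blocked at fork node B ∈ conditioning set.
  P2: blocked at fork node B ∈ conditioning set.
{B} satisfies the backdoor criterion.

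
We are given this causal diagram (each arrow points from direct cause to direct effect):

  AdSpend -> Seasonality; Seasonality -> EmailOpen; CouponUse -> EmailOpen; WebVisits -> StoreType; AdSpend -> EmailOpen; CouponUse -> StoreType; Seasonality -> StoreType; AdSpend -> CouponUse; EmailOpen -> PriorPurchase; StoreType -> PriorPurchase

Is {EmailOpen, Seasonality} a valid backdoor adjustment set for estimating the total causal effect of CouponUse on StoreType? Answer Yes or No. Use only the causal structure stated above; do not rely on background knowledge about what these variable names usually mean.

Backdoor paths from CouponUse to StoreType (paths whose first edge points into CouponUse):
  P1: CouponUse <- AdSpend -> Seasonality -> EmailOpen -> PriorPurchase <- StoreType
  P2: CouponUse <- AdSpend -> Seasonality -> StoreType
  P3: CouponUse <- AdSpend -> EmailOpen <- Seasonality -> StoreType
  P4: CouponUse <- AdSpend -> EmailOpen -> PriorPurchase <- StoreType
Condition 1 (no descendant of CouponUse in the set): FAILS — EmailOpen is a descendant of CouponUse.
Condition 2 (every backdoor path blocked by {EmailOpen, Seasonality}):
  P1: blocked at chain node Seasonality ∈ conditioning set.
  P2: blocked at chain node Seasonality ∈ conditioning set.
  P3: blocked at fork node Seasonality ∈ conditioning set.
  P4: blocked at chain node EmailOpen ∈ conditioning set.
{EmailOpen, Seasonality} does not satisfy the backdoor criterion.

No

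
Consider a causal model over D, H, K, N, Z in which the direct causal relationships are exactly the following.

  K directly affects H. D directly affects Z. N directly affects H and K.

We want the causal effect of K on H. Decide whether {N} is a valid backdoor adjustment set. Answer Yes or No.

Yes

Backdoor paths from K to H (paths whose first edge points into K):
  P1: K <- N -> H
Condition 1 (no descendant of K in the set): holds — descendants of K are {H}; none are in {N}.
Condition 2 (every backdoor path blocked by {N}):
  P1: blocked at fork node N ∈ conditioning set.
{N} satisfies the backdoor criterion.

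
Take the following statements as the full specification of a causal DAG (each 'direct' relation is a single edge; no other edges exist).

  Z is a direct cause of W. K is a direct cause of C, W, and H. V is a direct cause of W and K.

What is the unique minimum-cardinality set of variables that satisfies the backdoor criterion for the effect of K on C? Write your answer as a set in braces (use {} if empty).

{}

Variables eligible for adjustment (non-descendants of K, excluding K and C): {V, Z}.
Backdoor paths from K to C:
  (none)
With no backdoor paths the empty set already satisfies the criterion, and it is trivially minimal.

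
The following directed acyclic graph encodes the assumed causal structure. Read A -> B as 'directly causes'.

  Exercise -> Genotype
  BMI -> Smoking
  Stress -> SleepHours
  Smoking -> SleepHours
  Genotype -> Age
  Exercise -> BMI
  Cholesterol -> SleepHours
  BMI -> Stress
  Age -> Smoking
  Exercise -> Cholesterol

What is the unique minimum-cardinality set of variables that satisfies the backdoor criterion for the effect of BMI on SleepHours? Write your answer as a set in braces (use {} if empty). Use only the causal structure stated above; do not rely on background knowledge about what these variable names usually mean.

{Exercise}

Variables eligible for adjustment (non-descendants of BMI, excluding BMI and SleepHours): {Age, Cholesterol, Exercise, Genotype}.
Backdoor paths from BMI to SleepHours:
  P1: BMI <- Exercise -> Genotype -> Age -> Smoking -> SleepHours
  P2: BMI <- Exercise -> Cholesterol -> SleepHours
The empty set is not sufficient: P1 (BMI <- Exercise -> Genotype -> Age -> Smoking -> SleepHours) has no collider blocking it and no conditioned non-collider, so it is open.
Try {Exercise}:
  P1: blocked at fork node Exercise ∈ conditioning set.
  P2: blocked at fork node Exercise ∈ conditioning set.
{Exercise} contains no descendant of BMI and blocks every backdoor path.
No other singleton works — e.g. {Genotype} leaves P2 open — so {Exercise} is the unique smallest valid adjustment set.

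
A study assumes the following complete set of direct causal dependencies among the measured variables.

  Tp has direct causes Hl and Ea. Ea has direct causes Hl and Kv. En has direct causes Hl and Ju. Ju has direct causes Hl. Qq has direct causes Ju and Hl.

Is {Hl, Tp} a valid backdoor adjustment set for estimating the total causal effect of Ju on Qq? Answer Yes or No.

Yes

Backdoor paths from Ju to Qq (paths whose first edge points into Ju):
  P1: Ju <- Hl -> Qq
Condition 1 (no descendant of Ju in the set): holds — descendants of Ju are {En, Qq}; none are in {Hl, Tp}.
Condition 2 (every backdoor path blocked by {Hl, Tp}):
  P1: blocked at fork node Hl ∈ conditioning set.
{Hl, Tp} satisfies the backdoor criterion.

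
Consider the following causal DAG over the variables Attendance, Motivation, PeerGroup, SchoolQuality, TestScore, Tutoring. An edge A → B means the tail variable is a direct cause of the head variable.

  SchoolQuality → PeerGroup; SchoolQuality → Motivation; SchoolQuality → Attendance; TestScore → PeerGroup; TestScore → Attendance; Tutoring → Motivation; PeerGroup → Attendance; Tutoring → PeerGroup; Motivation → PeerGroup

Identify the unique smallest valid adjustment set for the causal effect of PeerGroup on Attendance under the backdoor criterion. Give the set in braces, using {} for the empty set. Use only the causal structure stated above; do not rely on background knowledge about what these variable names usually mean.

{SchoolQuality, TestScore}

Variables eligible for adjustment (non-descendants of PeerGroup, excluding PeerGroup and Attendance): {Motivation, SchoolQuality, TestScore, Tutoring}.
Backdoor paths from PeerGroup to Attendance:
  P1: PeerGroup <- TestScore -> Attendance
  P2: PeerGroup <- Tutoring -> Motivation <- SchoolQuality -> Attendance
  P3: PeerGroup <- SchoolQuality -> Attendance
  P4: PeerGroup <- Motivation <- SchoolQuality -> Attendance
The empty set is not sufficient: P1 (PeerGroup <- TestScore -> Attendance) has no collider blocking it and no conditioned non-collider, so it is open.
Try {SchoolQuality, TestScore}:
  P1: blocked at fork node TestScore ∈ conditioning set.
  P2: blocked at collider Motivation (neither it nor any descendant is in the conditioning set).
  P3: blocked at fork node SchoolQuality ∈ conditioning set.
  P4: blocked at fork node SchoolQuality ∈ conditioning set.
{SchoolQuality, TestScore} contains no descendant of PeerGroup and blocks every backdoor path.
Every element of {SchoolQuality, TestScore} is needed (dropping SchoolQuality leaves P3 open; dropping TestScore leaves P1 open), so no proper subset is valid.
Among all size-2 subsets of the eligible variables, only {SchoolQuality, TestScore} blocks every backdoor path, so it is the unique smallest valid adjustment set.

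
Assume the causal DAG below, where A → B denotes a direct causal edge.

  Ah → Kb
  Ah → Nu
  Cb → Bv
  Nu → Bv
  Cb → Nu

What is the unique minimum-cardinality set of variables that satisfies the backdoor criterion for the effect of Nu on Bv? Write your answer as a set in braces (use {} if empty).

Variables eligible for adjustment (non-descendants of Nu, excluding Nu and Bv): {Ah, Cb, Kb}.
Backdoor paths from Nu to Bv:
  P1: Nu <- Cb -> Bv
The empty set is not sufficient: P1 (Nu <- Cb -> Bv) has no collider blocking it and no conditioned non-collider, so it is open.
Try {Cb}:
  P1: blocked at fork node Cb ∈ conditioning set.
{Cb} contains no descendant of Nu and blocks every backdoor path.
No other singleton works — e.g. {Ah} leaves P1 open — so {Cb} is the unique smallest valid adjustment set.

{Cb}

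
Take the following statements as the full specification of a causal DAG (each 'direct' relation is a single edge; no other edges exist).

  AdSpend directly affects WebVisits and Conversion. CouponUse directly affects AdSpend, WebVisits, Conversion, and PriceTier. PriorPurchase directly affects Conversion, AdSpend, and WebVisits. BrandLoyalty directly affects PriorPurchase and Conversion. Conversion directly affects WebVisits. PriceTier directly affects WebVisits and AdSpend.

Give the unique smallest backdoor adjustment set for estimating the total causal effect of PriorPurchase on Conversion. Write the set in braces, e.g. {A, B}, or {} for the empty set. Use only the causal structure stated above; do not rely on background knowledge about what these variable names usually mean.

Variables eligible for adjustment (non-descendants of PriorPurchase, excluding PriorPurchase and Conversion): {BrandLoyalty, CouponUse, PriceTier}.
Backdoor paths from PriorPurchase to Conversion:
  P1: PriorPurchase <- BrandLoyalty -> Conversion
The empty set is not sufficient: P1 (PriorPurchase <- BrandLoyalty -> Conversion) has no collider blocking it and no conditioned non-collider, so it is open.
Try {BrandLoyalty}:
  P1: blocked at fork node BrandLoyalty ∈ conditioning set.
{BrandLoyalty} contains no descendant of PriorPurchase and blocks every backdoor path.
No other singleton works — e.g. {CouponUse} leaves P1 open — so {BrandLoyalty} is the unique smallest valid adjustment set.

{BrandLoyalty}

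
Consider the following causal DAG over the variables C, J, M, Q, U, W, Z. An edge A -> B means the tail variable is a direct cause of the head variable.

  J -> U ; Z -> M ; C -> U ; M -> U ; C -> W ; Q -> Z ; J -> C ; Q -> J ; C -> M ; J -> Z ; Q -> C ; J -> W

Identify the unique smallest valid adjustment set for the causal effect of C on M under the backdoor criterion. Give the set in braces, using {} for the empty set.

Variables eligible for adjustment (non-descendants of C, excluding C and M): {J, Q, Z}.
Backdoor paths from C to M:
  P1: C <- Q -> J -> Z -> M
  P2: C <- Q -> J -> U <- M
  P3: C <- Q -> Z <- J -> U <- M
  P4: C <- Q -> Z -> M
  P5: C <- J <- Q -> Z -> M
  P6: C <- J -> Z -> M
  P7: C <- J -> U <- M
The empty set is not sufficient: P1 (C <- Q -> J -> Z -> M) has no collider blocking it and no conditioned non-collider, so it is open.
Try {Z}:
  P1: blocked at chain node Z ∈ conditioning set.
  P2: blocked at collider U (neither it nor any descendant is in the conditioning set).
  P3: blocked at collider U (neither it nor any descendant is in the conditioning set).
  P4: blocked at chain node Z ∈ conditioning set.
  P5: blocked at chain node Z ∈ conditioning set.
  P6: blocked at chain node Z ∈ conditioning set.
  P7: blocked at collider U (neither it nor any descendant is in the conditioning set).
{Z} contains no descendant of C and blocks every backdoor path.
No other singleton works — e.g. {Q} leaves P6 open — so {Z} is the unique smallest valid adjustment set.

{Z}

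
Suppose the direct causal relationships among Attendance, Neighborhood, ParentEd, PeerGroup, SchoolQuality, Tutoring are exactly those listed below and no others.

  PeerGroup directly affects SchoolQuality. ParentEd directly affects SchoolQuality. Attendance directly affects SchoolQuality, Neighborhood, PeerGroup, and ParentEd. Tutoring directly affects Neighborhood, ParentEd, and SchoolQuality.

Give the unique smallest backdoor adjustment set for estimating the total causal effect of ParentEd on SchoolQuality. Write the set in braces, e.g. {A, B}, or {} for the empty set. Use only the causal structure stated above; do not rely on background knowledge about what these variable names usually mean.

Variables eligible for adjustment (non-descendants of ParentEd, excluding ParentEd and SchoolQuality): {Attendance, Neighborhood, PeerGroup, Tutoring}.
Backdoor paths from ParentEd to SchoolQuality:
  P1: ParentEd <- Tutoring -> Neighborhood <- Attendance -> PeerGroup -> SchoolQuality
  P2: ParentEd <- Tutoring -> Neighborhood <- Attendance -> SchoolQuality
  P3: ParentEd <- Tutoring -> SchoolQuality
  P4: ParentEd <- Attendance -> PeerGroup -> SchoolQuality
  P5: ParentEd <- Attendance -> Neighborhood <- Tutoring -> SchoolQuality
  P6: ParentEd <- Attendance -> SchoolQuality
The empty set is not sufficient: P3 (ParentEd <- Tutoring -> SchoolQuality) has no collider blocking it and no conditioned non-collider, so it is open.
Try {Attendance, Tutoring}:
  P1: blocked at fork node Tutoring ∈ conditioning set.
  P2: blocked at fork node Tutoring ∈ conditioning set.
  P3: blocked at fork node Tutoring ∈ conditioning set.
  P4: blocked at fork node Attendance ∈ conditioning set.
  P5: blocked at fork node Attendance ∈ conditioning set.
  P6: blocked at fork node Attendance ∈ conditioning set.
{Attendance, Tutoring} contains no descendant of ParentEd and blocks every backdoor path.
Every element of {Attendance, Tutoring} is needed (dropping Attendance leaves P4 open; dropping Tutoring leaves P3 open), so no proper subset is valid.
Among all size-2 subsets of the eligible variables, only {Attendance, Tutoring} blocks every backdoor path, so it is the unique smallest valid adjustment set.

{Attendance, Tutoring}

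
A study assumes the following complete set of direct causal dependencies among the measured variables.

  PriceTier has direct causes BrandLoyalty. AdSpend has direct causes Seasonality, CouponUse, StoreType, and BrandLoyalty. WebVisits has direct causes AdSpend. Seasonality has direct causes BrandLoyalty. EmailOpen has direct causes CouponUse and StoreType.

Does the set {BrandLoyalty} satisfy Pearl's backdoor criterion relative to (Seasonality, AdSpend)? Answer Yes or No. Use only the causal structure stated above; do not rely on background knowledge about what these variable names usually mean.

Yes

Backdoor paths from Seasonality to AdSpend (paths whose first edge points into Seasonality):
  P1: Seasonality <- BrandLoyalty -> AdSpend
Condition 1 (no descendant of Seasonality in the set): holds — descendants of Seasonality are {AdSpend, WebVisits}; none are in {BrandLoyalty}.
Condition 2 (every backdoor path blocked by {BrandLoyalty}):
  P1: blocked at fork node BrandLoyalty ∈ conditioning set.
{BrandLoyalty} satisfies the backdoor criterion.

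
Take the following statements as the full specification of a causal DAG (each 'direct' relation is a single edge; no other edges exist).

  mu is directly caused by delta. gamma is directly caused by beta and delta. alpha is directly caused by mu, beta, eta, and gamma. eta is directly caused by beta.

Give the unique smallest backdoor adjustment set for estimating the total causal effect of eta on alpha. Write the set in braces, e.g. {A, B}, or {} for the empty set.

Variables eligible for adjustment (non-descendants of eta, excluding eta and alpha): {beta, delta, gamma, mu}.
Backdoor paths from eta to alpha:
  P1: eta <- beta -> gamma <- delta -> mu -> alpha
  P2: eta <- beta -> gamma -> alpha
  P3: eta <- beta -> alpha
The empty set is not sufficient: P2 (eta <- beta -> gamma -> alpha) has no collider blocking it and no conditioned non-collider, so it is open.
Try {beta}:
  P1: blocked at fork node beta ∈ conditioning set.
  P2: blocked at fork node beta ∈ conditioning set.
  P3: blocked at fork node beta ∈ conditioning set.
{beta} contains no descendant of eta and blocks every backdoor path.
No other singleton works — e.g. {delta} leaves P2 open — so {beta} is the unique smallest valid adjustment set.

{beta}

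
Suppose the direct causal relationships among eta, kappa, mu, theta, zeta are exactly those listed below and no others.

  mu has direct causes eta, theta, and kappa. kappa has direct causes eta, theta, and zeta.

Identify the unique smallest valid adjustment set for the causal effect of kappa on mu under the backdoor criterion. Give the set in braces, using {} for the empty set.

{eta, theta}

Variables eligible for adjustment (non-descendants of kappa, excluding kappa and mu): {eta, theta, zeta}.
Backdoor paths from kappa to mu:
  P1: kappa <- theta -> mu
  P2: kappa <- eta -> mu
The empty set is not sufficient: P1 (kappa <- theta -> mu) has no collider blocking it and no conditioned non-collider, so it is open.
Try {eta, theta}:
  P1: blocked at fork node theta ∈ conditioning set.
  P2: blocked at fork node eta ∈ conditioning set.
{eta, theta} contains no descendant of kappa and blocks every backdoor path.
Every element of {eta, theta} is needed (dropping eta leaves P2 open; dropping theta leaves P1 open), so no proper subset is valid.
Among all size-2 subsets of the eligible variables, only {eta, theta} blocks every backdoor path, so it is the unique smallest valid adjustment set.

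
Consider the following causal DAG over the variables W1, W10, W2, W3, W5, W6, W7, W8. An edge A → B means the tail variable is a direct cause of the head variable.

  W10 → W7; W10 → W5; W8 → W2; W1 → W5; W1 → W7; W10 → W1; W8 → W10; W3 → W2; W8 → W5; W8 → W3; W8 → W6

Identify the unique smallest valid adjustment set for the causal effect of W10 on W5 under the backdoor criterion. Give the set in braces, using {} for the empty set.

{W8}

Variables eligible for adjustment (non-descendants of W10, excluding W10 and W5): {W2, W3, W6, W8}.
Backdoor paths from W10 to W5:
  P1: W10 <- W8 -> W5
The empty set is not sufficient: P1 (W10 <- W8 -> W5) has no collider blocking it and no conditioned non-collider, so it is open.
Try {W8}:
  P1: blocked at fork node W8 ∈ conditioning set.
{W8} contains no descendant of W10 and blocks every backdoor path.
No other singleton works — e.g. {W3} leaves P1 open — so {W8} is the unique smallest valid adjustment set.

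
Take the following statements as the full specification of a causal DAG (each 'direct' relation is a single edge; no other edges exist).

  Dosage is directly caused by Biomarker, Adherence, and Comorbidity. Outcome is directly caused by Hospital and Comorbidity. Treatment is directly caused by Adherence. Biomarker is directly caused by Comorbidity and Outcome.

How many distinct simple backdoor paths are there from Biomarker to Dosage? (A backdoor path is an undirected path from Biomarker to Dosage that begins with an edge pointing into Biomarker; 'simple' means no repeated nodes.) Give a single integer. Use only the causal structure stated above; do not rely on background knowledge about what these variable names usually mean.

2

A backdoor path from Biomarker to Dosage is any simple undirected path whose first edge points into Biomarker (i.e. leaves Biomarker via a parent).
Parents of Biomarker: {Comorbidity, Outcome}.
Enumerating:
  P1: Biomarker <- Comorbidity -> Dosage
  P2: Biomarker <- Outcome <- Comorbidity -> Dosage
That exhausts the simple backdoor paths. Count: 2.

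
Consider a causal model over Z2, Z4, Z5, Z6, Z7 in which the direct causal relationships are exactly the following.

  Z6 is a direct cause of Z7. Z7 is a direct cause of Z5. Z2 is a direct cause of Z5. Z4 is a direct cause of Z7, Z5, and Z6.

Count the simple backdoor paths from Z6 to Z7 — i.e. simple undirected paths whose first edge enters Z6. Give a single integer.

A backdoor path from Z6 to Z7 is any simple undirected path whose first edge points into Z6 (i.e. leaves Z6 via a parent).
Parents of Z6: {Z4}.
Enumerating:
  P1: Z6 <- Z4 -> Z7
  P2: Z6 <- Z4 -> Z5 <- Z7
That exhausts the simple backdoor paths. Count: 2.

2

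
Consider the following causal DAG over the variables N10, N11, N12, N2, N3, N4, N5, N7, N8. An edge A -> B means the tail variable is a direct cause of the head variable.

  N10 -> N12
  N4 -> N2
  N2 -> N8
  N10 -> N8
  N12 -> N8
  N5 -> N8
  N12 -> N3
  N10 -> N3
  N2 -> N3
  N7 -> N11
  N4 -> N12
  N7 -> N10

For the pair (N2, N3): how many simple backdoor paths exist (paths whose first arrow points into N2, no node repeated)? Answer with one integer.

3

A backdoor path from N2 to N3 is any simple undirected path whose first edge points into N2 (i.e. leaves N2 via a parent).
Parents of N2: {N4}.
Enumerating:
  P1: N2 <- N4 -> N12 <- N10 -> N3
  P2: N2 <- N4 -> N12 -> N3
  P3: N2 <- N4 -> N12 -> N8 <- N10 -> N3
That exhausts the simple backdoor paths. Count: 3.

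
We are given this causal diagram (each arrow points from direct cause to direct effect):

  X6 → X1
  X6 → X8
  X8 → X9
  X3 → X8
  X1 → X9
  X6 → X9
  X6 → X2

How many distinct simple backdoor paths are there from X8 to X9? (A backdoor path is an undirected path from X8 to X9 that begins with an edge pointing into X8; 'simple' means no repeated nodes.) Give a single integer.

2

A backdoor path from X8 to X9 is any simple undirected path whose first edge points into X8 (i.e. leaves X8 via a parent).
Parents of X8: {X3, X6}.
Enumerating:
  P1: X8 <- X6 -> X1 -> X9
  P2: X8 <- X6 -> X9
That exhausts the simple backdoor paths. Count: 2.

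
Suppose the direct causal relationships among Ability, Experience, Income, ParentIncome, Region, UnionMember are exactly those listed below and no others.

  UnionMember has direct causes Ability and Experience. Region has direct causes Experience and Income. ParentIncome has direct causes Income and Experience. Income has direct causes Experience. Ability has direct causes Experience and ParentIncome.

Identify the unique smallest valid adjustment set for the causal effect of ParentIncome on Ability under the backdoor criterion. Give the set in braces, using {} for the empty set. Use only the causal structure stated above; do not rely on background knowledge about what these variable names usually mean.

Variables eligible for adjustment (non-descendants of ParentIncome, excluding ParentIncome and Ability): {Experience, Income, Region}.
Backdoor paths from ParentIncome to Ability:
  P1: ParentIncome <- Experience -> Ability
  P2: ParentIncome <- Experience -> UnionMember <- Ability
  P3: ParentIncome <- Income <- Experience -> Ability
  P4: ParentIncome <- Income <- Experience -> UnionMember <- Ability
  P5: ParentIncome <- Income -> Region <- Experience -> Ability
  P6: ParentIncome <- Income -> Region <- Experience -> UnionMember <- Ability
The empty set is not sufficient: P1 (ParentIncome <- Experience -> Ability) has no collider blocking it and no conditioned non-collider, so it is open.
Try {Experience}:
  P1: blocked at fork node Experience ∈ conditioning set.
  P2: blocked at fork node Experience ∈ conditioning set.
  P3: blocked at fork node Experience ∈ conditioning set.
  P4: blocked at fork node Experience ∈ conditioning set.
  P5: blocked at collider Region (neither it nor any descendant is in the conditioning set).
  P6: blocked at collider Region (neither it nor any descendant is in the conditioning set).
{Experience} contains no descendant of ParentIncome and blocks every backdoor path.
No other singleton works — e.g. {Income} leaves P1 open — so {Experience} is the unique smallest valid adjustment set.

{Experience}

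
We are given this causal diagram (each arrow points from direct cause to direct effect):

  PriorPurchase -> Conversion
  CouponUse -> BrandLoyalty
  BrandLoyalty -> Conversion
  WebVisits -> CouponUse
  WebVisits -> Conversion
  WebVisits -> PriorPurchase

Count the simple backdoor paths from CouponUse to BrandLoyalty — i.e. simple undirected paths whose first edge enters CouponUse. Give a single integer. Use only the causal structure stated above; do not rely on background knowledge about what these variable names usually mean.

A backdoor path from CouponUse to BrandLoyalty is any simple undirected path whose first edge points into CouponUse (i.e. leaves CouponUse via a parent).
Parents of CouponUse: {WebVisits}.
Enumerating:
  P1: CouponUse <- WebVisits -> PriorPurchase -> Conversion <- BrandLoyalty
  P2: CouponUse <- WebVisits -> Conversion <- BrandLoyalty
That exhausts the simple backdoor paths. Count: 2.

2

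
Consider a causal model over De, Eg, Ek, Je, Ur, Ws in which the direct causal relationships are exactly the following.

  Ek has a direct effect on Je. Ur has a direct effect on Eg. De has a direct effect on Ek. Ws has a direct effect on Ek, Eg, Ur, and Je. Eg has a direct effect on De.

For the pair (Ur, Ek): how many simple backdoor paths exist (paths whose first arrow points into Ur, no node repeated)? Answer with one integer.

A backdoor path from Ur to Ek is any simple undirected path whose first edge points into Ur (i.e. leaves Ur via a parent).
Parents of Ur: {Ws}.
Enumerating:
  P1: Ur <- Ws -> Eg -> De -> Ek
  P2: Ur <- Ws -> Ek
  P3: Ur <- Ws -> Je <- Ek
That exhausts the simple backdoor paths. Count: 3.

3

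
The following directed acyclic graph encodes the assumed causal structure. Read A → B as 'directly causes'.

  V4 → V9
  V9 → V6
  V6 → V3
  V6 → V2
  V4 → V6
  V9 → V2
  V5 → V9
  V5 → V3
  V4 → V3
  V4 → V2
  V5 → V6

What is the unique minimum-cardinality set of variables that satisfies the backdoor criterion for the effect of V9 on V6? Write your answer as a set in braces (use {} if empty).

Variables eligible for adjustment (non-descendants of V9, excluding V9 and V6): {V4, V5}.
Backdoor paths from V9 to V6:
  P1: V9 <- V5 -> V6
  P2: V9 <- V5 -> V3 <- V4 -> V6
  P3: V9 <- V5 -> V3 <- V4 -> V2 <- V6
  P4: V9 <- V5 -> V3 <- V6
  P5: V9 <- V4 -> V6
  P6: V9 <- V4 -> V2 <- V6
  P7: V9 <- V4 -> V3 <- V5 -> V6
  P8: V9 <- V4 -> V3 <- V6
The empty set is not sufficient: P1 (V9 <- V5 -> V6) has no collider blocking it and no conditioned non-collider, so it is open.
Try {V4, V5}:
  P1: blocked at fork node V5 ∈ conditioning set.
  P2: blocked at fork node V5 ∈ conditioning set.
  P3: blocked at fork node V5 ∈ conditioning set.
  P4: blocked at fork node V5 ∈ conditioning set.
  P5: blocked at fork node V4 ∈ conditioning set.
  P6: blocked at fork node V4 ∈ conditioning set.
  P7: blocked at fork node V4 ∈ conditioning set.
  P8: blocked at fork node V4 ∈ conditioning set.
{V4, V5} contains no descendant of V9 and blocks every backdoor path.
Every element of {V4, V5} is needed (dropping V4 leaves P5 open; dropping V5 leaves P1 open), so no proper subset is valid.
Among all size-2 subsets of the eligible variables, only {V4, V5} blocks every backdoor path, so it is the unique smallest valid adjustment set.

{V4, V5}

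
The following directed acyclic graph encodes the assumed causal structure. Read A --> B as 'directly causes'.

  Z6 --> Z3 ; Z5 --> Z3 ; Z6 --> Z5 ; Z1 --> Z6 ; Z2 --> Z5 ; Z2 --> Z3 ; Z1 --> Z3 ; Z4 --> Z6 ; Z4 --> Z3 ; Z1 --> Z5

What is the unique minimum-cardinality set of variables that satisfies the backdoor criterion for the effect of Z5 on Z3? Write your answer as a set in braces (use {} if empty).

Variables eligible for adjustment (non-descendants of Z5, excluding Z5 and Z3): {Z1, Z2, Z4, Z6}.
Backdoor paths from Z5 to Z3:
  P1: Z5 <- Z1 -> Z6 <- Z4 -> Z3
  P2: Z5 <- Z1 -> Z6 -> Z3
  P3: Z5 <- Z1 -> Z3
  P4: Z5 <- Z2 -> Z3
  P5: Z5 <- Z6 <- Z4 -> Z3
  P6: Z5 <- Z6 <- Z1 -> Z3
  P7: Z5 <- Z6 -> Z3
The empty set is not sufficient: P2 (Z5 <- Z1 -> Z6 -> Z3) has no collider blocking it and no conditioned non-collider, so it is open.
Try {Z1, Z2, Z6}:
  P1: blocked at fork node Z1 ∈ conditioning set.
  P2: blocked at fork node Z1 ∈ conditioning set.
  P3: blocked at fork node Z1 ∈ conditioning set.
  P4: blocked at fork node Z2 ∈ conditioning set.
  P5: blocked at chain node Z6 ∈ conditioning set.
  P6: blocked at chain node Z6 ∈ conditioning set.
  P7: blocked at fork node Z6 ∈ conditioning set.
{Z1, Z2, Z6} contains no descendant of Z5 and blocks every backdoor path.
Every element of {Z1, Z2, Z6} is needed (dropping Z1 leaves P1 open; dropping Z2 leaves P4 open; dropping Z6 leaves P5 open), so no proper subset is valid.
Among all size-3 subsets of the eligible variables, only {Z1, Z2, Z6} blocks every backdoor path, so it is the unique smallest valid adjustment set.

{Z1, Z2, Z6}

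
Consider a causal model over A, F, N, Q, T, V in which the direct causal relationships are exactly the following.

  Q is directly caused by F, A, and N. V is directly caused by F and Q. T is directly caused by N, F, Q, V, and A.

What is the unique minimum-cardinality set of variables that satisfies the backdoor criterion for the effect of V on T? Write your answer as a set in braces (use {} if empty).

{F, Q}

Variables eligible for adjustment (non-descendants of V, excluding V and T): {A, F, N, Q}.
Backdoor paths from V to T:
  P1: V <- F -> Q <- N -> T
  P2: V <- F -> Q <- A -> T
  P3: V <- F -> Q -> T
  P4: V <- F -> T
  P5: V <- Q <- N -> T
  P6: V <- Q <- A -> T
  P7: V <- Q <- F -> T
  P8: V <- Q -> T
The empty set is not sufficient: P3 (V <- F -> Q -> T) has no collider blocking it and no conditioned non-collider, so it is open.
Try {F, Q}:
  P1: blocked at fork node F ∈ conditioning set.
  P2: blocked at fork node F ∈ conditioning set.
  P3: blocked at fork node F ∈ conditioning set.
  P4: blocked at fork node F ∈ conditioning set.
  P5: blocked at chain node Q ∈ conditioning set.
  P6: blocked at chain node Q ∈ conditioning set.
  P7: blocked at chain node Q ∈ conditioning set.
  P8: blocked at fork node Q ∈ conditioning set.
{F, Q} contains no descendant of V and blocks every backdoor path.
Every element of {F, Q} is needed (dropping F leaves P1 open; dropping Q leaves P5 open), so no proper subset is valid.
Among all size-2 subsets of the eligible variables, only {F, Q} blocks every backdoor path, so it is the unique smallest valid adjustment set.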